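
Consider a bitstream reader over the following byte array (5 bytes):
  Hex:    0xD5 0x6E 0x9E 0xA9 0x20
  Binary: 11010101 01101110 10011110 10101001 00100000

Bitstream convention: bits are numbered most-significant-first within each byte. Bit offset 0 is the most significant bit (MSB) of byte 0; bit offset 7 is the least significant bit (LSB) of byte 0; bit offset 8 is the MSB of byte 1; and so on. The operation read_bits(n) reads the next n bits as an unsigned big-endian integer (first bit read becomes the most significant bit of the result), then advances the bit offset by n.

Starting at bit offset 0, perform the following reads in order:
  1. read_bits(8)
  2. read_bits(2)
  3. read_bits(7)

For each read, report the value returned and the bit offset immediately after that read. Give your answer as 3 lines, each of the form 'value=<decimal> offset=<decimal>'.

Answer: value=213 offset=8
value=1 offset=10
value=93 offset=17

Derivation:
Read 1: bits[0:8] width=8 -> value=213 (bin 11010101); offset now 8 = byte 1 bit 0; 32 bits remain
Read 2: bits[8:10] width=2 -> value=1 (bin 01); offset now 10 = byte 1 bit 2; 30 bits remain
Read 3: bits[10:17] width=7 -> value=93 (bin 1011101); offset now 17 = byte 2 bit 1; 23 bits remain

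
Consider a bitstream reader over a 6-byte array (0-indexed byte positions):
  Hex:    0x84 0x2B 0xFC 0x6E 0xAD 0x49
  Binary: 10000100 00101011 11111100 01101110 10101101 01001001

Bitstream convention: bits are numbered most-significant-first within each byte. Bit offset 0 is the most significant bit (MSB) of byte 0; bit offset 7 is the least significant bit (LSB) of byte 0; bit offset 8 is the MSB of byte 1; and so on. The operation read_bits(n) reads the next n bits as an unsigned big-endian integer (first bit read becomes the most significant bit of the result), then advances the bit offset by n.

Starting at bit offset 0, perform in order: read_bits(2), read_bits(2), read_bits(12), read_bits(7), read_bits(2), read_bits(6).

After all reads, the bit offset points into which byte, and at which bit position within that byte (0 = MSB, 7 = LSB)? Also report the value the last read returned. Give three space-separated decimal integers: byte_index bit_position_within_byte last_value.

Read 1: bits[0:2] width=2 -> value=2 (bin 10); offset now 2 = byte 0 bit 2; 46 bits remain
Read 2: bits[2:4] width=2 -> value=0 (bin 00); offset now 4 = byte 0 bit 4; 44 bits remain
Read 3: bits[4:16] width=12 -> value=1067 (bin 010000101011); offset now 16 = byte 2 bit 0; 32 bits remain
Read 4: bits[16:23] width=7 -> value=126 (bin 1111110); offset now 23 = byte 2 bit 7; 25 bits remain
Read 5: bits[23:25] width=2 -> value=0 (bin 00); offset now 25 = byte 3 bit 1; 23 bits remain
Read 6: bits[25:31] width=6 -> value=55 (bin 110111); offset now 31 = byte 3 bit 7; 17 bits remain

Answer: 3 7 55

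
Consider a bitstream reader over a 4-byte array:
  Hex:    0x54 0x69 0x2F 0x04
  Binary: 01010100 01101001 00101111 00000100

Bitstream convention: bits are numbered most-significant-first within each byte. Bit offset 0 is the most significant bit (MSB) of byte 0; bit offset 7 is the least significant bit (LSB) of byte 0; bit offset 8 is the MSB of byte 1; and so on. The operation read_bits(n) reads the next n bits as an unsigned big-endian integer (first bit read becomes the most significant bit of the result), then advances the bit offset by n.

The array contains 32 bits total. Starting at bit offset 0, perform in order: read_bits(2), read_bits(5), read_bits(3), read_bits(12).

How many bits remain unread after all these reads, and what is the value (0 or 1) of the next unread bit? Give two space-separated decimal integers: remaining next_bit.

Answer: 10 1

Derivation:
Read 1: bits[0:2] width=2 -> value=1 (bin 01); offset now 2 = byte 0 bit 2; 30 bits remain
Read 2: bits[2:7] width=5 -> value=10 (bin 01010); offset now 7 = byte 0 bit 7; 25 bits remain
Read 3: bits[7:10] width=3 -> value=1 (bin 001); offset now 10 = byte 1 bit 2; 22 bits remain
Read 4: bits[10:22] width=12 -> value=2635 (bin 101001001011); offset now 22 = byte 2 bit 6; 10 bits remain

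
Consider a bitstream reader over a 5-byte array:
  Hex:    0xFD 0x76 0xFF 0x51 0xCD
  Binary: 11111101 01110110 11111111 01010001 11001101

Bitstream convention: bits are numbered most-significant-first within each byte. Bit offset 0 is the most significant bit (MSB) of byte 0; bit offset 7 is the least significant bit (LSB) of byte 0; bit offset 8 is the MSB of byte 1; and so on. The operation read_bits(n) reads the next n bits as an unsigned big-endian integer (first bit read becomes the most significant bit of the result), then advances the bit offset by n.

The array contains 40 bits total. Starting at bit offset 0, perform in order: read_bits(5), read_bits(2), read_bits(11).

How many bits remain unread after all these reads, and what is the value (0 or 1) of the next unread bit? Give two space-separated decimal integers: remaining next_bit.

Answer: 22 1

Derivation:
Read 1: bits[0:5] width=5 -> value=31 (bin 11111); offset now 5 = byte 0 bit 5; 35 bits remain
Read 2: bits[5:7] width=2 -> value=2 (bin 10); offset now 7 = byte 0 bit 7; 33 bits remain
Read 3: bits[7:18] width=11 -> value=1499 (bin 10111011011); offset now 18 = byte 2 bit 2; 22 bits remain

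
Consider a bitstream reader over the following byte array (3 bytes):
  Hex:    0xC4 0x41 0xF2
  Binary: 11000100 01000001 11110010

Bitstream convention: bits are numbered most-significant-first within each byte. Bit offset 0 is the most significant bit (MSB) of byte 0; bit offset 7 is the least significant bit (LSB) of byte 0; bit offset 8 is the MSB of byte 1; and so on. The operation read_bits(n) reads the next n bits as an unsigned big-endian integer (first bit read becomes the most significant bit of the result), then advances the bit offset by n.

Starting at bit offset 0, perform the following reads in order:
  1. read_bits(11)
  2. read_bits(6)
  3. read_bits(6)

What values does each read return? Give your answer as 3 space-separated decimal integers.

Read 1: bits[0:11] width=11 -> value=1570 (bin 11000100010); offset now 11 = byte 1 bit 3; 13 bits remain
Read 2: bits[11:17] width=6 -> value=3 (bin 000011); offset now 17 = byte 2 bit 1; 7 bits remain
Read 3: bits[17:23] width=6 -> value=57 (bin 111001); offset now 23 = byte 2 bit 7; 1 bits remain

Answer: 1570 3 57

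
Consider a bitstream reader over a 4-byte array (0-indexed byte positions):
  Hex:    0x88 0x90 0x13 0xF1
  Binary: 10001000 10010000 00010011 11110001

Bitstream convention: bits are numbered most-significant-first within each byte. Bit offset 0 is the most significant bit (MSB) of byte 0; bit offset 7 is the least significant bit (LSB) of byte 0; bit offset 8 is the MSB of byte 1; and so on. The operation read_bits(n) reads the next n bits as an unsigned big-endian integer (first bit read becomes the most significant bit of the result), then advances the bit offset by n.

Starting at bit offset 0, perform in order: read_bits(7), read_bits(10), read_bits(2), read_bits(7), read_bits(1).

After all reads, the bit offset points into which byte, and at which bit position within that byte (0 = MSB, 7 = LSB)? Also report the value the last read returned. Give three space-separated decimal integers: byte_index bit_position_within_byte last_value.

Answer: 3 3 1

Derivation:
Read 1: bits[0:7] width=7 -> value=68 (bin 1000100); offset now 7 = byte 0 bit 7; 25 bits remain
Read 2: bits[7:17] width=10 -> value=288 (bin 0100100000); offset now 17 = byte 2 bit 1; 15 bits remain
Read 3: bits[17:19] width=2 -> value=0 (bin 00); offset now 19 = byte 2 bit 3; 13 bits remain
Read 4: bits[19:26] width=7 -> value=79 (bin 1001111); offset now 26 = byte 3 bit 2; 6 bits remain
Read 5: bits[26:27] width=1 -> value=1 (bin 1); offset now 27 = byte 3 bit 3; 5 bits remain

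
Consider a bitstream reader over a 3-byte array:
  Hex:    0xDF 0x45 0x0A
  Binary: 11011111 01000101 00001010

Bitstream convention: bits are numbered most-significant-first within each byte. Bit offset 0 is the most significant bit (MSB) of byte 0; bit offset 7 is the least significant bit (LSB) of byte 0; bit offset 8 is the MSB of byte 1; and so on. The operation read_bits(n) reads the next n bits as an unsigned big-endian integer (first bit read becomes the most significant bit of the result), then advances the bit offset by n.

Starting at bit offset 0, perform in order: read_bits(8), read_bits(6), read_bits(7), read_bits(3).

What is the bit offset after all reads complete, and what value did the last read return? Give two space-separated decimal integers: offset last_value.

Answer: 24 2

Derivation:
Read 1: bits[0:8] width=8 -> value=223 (bin 11011111); offset now 8 = byte 1 bit 0; 16 bits remain
Read 2: bits[8:14] width=6 -> value=17 (bin 010001); offset now 14 = byte 1 bit 6; 10 bits remain
Read 3: bits[14:21] width=7 -> value=33 (bin 0100001); offset now 21 = byte 2 bit 5; 3 bits remain
Read 4: bits[21:24] width=3 -> value=2 (bin 010); offset now 24 = byte 3 bit 0; 0 bits remain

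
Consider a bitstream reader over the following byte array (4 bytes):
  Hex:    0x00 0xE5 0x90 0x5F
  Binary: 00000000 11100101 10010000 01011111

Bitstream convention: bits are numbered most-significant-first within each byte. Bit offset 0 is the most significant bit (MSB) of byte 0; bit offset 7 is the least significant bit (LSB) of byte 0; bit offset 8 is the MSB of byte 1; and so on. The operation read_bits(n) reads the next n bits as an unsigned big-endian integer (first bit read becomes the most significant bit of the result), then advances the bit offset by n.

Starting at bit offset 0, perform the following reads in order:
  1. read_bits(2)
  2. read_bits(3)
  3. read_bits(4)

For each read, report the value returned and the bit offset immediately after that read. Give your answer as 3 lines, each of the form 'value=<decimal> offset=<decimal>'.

Answer: value=0 offset=2
value=0 offset=5
value=1 offset=9

Derivation:
Read 1: bits[0:2] width=2 -> value=0 (bin 00); offset now 2 = byte 0 bit 2; 30 bits remain
Read 2: bits[2:5] width=3 -> value=0 (bin 000); offset now 5 = byte 0 bit 5; 27 bits remain
Read 3: bits[5:9] width=4 -> value=1 (bin 0001); offset now 9 = byte 1 bit 1; 23 bits remain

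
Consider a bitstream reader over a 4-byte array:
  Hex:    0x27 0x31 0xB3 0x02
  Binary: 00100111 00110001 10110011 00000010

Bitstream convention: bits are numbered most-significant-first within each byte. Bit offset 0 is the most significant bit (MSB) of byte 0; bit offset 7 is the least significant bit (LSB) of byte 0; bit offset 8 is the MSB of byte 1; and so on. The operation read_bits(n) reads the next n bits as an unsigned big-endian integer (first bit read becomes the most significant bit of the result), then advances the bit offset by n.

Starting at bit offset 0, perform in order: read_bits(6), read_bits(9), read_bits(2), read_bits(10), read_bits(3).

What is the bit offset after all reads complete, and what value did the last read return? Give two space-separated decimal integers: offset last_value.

Read 1: bits[0:6] width=6 -> value=9 (bin 001001); offset now 6 = byte 0 bit 6; 26 bits remain
Read 2: bits[6:15] width=9 -> value=408 (bin 110011000); offset now 15 = byte 1 bit 7; 17 bits remain
Read 3: bits[15:17] width=2 -> value=3 (bin 11); offset now 17 = byte 2 bit 1; 15 bits remain
Read 4: bits[17:27] width=10 -> value=408 (bin 0110011000); offset now 27 = byte 3 bit 3; 5 bits remain
Read 5: bits[27:30] width=3 -> value=0 (bin 000); offset now 30 = byte 3 bit 6; 2 bits remain

Answer: 30 0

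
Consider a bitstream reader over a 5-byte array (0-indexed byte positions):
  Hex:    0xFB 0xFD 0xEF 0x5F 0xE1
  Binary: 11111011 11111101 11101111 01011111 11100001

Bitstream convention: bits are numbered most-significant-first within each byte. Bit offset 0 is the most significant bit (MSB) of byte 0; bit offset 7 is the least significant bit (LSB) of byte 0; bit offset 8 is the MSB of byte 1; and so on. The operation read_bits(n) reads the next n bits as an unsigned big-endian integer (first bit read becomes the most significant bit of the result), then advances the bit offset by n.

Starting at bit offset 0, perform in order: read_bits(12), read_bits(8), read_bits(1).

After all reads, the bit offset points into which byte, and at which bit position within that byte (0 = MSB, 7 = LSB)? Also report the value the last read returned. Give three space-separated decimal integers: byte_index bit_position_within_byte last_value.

Answer: 2 5 1

Derivation:
Read 1: bits[0:12] width=12 -> value=4031 (bin 111110111111); offset now 12 = byte 1 bit 4; 28 bits remain
Read 2: bits[12:20] width=8 -> value=222 (bin 11011110); offset now 20 = byte 2 bit 4; 20 bits remain
Read 3: bits[20:21] width=1 -> value=1 (bin 1); offset now 21 = byte 2 bit 5; 19 bits remain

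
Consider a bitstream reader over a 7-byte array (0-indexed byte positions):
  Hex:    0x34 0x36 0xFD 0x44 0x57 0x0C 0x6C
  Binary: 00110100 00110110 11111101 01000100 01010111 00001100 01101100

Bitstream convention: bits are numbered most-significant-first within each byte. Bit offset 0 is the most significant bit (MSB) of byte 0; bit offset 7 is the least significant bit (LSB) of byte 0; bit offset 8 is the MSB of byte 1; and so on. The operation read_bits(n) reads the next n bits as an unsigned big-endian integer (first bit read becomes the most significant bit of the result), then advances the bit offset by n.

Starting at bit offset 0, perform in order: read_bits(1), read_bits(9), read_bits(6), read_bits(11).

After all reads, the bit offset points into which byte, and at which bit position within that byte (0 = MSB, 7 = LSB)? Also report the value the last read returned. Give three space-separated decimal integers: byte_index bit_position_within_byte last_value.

Read 1: bits[0:1] width=1 -> value=0 (bin 0); offset now 1 = byte 0 bit 1; 55 bits remain
Read 2: bits[1:10] width=9 -> value=208 (bin 011010000); offset now 10 = byte 1 bit 2; 46 bits remain
Read 3: bits[10:16] width=6 -> value=54 (bin 110110); offset now 16 = byte 2 bit 0; 40 bits remain
Read 4: bits[16:27] width=11 -> value=2026 (bin 11111101010); offset now 27 = byte 3 bit 3; 29 bits remain

Answer: 3 3 2026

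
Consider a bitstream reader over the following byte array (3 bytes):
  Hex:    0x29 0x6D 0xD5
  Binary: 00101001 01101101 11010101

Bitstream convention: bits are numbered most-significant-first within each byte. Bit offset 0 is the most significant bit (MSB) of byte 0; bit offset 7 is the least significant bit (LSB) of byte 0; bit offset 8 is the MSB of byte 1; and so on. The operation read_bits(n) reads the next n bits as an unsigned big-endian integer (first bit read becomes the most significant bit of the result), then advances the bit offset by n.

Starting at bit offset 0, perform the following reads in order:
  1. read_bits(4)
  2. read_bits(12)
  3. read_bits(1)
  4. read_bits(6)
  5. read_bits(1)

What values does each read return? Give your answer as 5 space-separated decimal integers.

Read 1: bits[0:4] width=4 -> value=2 (bin 0010); offset now 4 = byte 0 bit 4; 20 bits remain
Read 2: bits[4:16] width=12 -> value=2413 (bin 100101101101); offset now 16 = byte 2 bit 0; 8 bits remain
Read 3: bits[16:17] width=1 -> value=1 (bin 1); offset now 17 = byte 2 bit 1; 7 bits remain
Read 4: bits[17:23] width=6 -> value=42 (bin 101010); offset now 23 = byte 2 bit 7; 1 bits remain
Read 5: bits[23:24] width=1 -> value=1 (bin 1); offset now 24 = byte 3 bit 0; 0 bits remain

Answer: 2 2413 1 42 1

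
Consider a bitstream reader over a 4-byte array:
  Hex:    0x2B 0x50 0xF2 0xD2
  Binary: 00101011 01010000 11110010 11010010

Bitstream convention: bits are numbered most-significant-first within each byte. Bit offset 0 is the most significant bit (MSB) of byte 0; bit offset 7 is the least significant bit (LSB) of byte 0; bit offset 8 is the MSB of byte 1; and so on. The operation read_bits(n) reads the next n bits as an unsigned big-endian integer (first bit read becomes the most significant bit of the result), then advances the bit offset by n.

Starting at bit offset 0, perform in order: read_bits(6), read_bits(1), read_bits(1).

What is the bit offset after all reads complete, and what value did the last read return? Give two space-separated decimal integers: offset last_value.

Read 1: bits[0:6] width=6 -> value=10 (bin 001010); offset now 6 = byte 0 bit 6; 26 bits remain
Read 2: bits[6:7] width=1 -> value=1 (bin 1); offset now 7 = byte 0 bit 7; 25 bits remain
Read 3: bits[7:8] width=1 -> value=1 (bin 1); offset now 8 = byte 1 bit 0; 24 bits remain

Answer: 8 1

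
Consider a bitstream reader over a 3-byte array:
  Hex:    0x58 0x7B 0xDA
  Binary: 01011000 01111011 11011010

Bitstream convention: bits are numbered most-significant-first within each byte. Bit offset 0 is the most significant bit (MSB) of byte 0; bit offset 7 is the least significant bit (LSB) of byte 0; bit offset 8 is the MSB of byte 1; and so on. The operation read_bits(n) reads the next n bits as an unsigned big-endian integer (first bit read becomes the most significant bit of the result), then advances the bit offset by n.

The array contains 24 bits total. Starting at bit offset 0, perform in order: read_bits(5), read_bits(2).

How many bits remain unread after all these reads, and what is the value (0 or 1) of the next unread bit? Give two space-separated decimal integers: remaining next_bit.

Answer: 17 0

Derivation:
Read 1: bits[0:5] width=5 -> value=11 (bin 01011); offset now 5 = byte 0 bit 5; 19 bits remain
Read 2: bits[5:7] width=2 -> value=0 (bin 00); offset now 7 = byte 0 bit 7; 17 bits remain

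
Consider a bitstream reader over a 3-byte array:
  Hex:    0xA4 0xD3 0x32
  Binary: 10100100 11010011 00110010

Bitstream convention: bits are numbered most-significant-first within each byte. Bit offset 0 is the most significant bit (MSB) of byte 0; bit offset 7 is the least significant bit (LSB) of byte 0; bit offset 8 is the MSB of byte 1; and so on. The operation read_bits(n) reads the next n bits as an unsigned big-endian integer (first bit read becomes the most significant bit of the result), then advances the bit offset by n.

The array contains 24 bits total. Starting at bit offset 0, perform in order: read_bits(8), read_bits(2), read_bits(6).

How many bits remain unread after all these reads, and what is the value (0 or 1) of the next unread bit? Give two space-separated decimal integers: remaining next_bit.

Read 1: bits[0:8] width=8 -> value=164 (bin 10100100); offset now 8 = byte 1 bit 0; 16 bits remain
Read 2: bits[8:10] width=2 -> value=3 (bin 11); offset now 10 = byte 1 bit 2; 14 bits remain
Read 3: bits[10:16] width=6 -> value=19 (bin 010011); offset now 16 = byte 2 bit 0; 8 bits remain

Answer: 8 0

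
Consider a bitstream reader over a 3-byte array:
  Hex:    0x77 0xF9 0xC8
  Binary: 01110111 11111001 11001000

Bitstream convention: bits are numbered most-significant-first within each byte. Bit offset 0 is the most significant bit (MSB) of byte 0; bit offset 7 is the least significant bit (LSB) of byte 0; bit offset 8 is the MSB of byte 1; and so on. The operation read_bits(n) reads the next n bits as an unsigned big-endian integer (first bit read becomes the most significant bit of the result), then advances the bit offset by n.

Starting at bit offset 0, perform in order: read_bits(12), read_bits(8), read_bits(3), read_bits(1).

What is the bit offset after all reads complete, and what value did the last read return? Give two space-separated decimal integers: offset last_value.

Read 1: bits[0:12] width=12 -> value=1919 (bin 011101111111); offset now 12 = byte 1 bit 4; 12 bits remain
Read 2: bits[12:20] width=8 -> value=156 (bin 10011100); offset now 20 = byte 2 bit 4; 4 bits remain
Read 3: bits[20:23] width=3 -> value=4 (bin 100); offset now 23 = byte 2 bit 7; 1 bits remain
Read 4: bits[23:24] width=1 -> value=0 (bin 0); offset now 24 = byte 3 bit 0; 0 bits remain

Answer: 24 0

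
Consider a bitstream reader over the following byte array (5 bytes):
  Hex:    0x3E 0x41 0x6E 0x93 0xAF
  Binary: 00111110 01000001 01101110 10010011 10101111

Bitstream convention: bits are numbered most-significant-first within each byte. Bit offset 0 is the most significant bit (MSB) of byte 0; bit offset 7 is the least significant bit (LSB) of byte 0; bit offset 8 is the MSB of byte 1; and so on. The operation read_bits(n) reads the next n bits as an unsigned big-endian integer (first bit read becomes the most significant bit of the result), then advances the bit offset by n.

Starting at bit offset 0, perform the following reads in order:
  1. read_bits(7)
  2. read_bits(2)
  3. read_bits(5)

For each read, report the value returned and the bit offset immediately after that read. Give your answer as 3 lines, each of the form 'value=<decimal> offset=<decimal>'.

Answer: value=31 offset=7
value=0 offset=9
value=16 offset=14

Derivation:
Read 1: bits[0:7] width=7 -> value=31 (bin 0011111); offset now 7 = byte 0 bit 7; 33 bits remain
Read 2: bits[7:9] width=2 -> value=0 (bin 00); offset now 9 = byte 1 bit 1; 31 bits remain
Read 3: bits[9:14] width=5 -> value=16 (bin 10000); offset now 14 = byte 1 bit 6; 26 bits remain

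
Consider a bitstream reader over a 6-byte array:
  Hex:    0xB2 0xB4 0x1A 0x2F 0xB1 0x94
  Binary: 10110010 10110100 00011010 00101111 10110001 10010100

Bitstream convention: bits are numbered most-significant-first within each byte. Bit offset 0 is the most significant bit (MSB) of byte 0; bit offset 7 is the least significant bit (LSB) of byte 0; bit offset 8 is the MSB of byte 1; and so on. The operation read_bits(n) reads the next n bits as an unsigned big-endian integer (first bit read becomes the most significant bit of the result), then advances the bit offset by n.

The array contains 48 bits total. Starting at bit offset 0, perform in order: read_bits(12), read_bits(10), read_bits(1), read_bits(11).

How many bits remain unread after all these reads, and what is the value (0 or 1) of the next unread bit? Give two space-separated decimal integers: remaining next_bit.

Read 1: bits[0:12] width=12 -> value=2859 (bin 101100101011); offset now 12 = byte 1 bit 4; 36 bits remain
Read 2: bits[12:22] width=10 -> value=262 (bin 0100000110); offset now 22 = byte 2 bit 6; 26 bits remain
Read 3: bits[22:23] width=1 -> value=1 (bin 1); offset now 23 = byte 2 bit 7; 25 bits remain
Read 4: bits[23:34] width=11 -> value=190 (bin 00010111110); offset now 34 = byte 4 bit 2; 14 bits remain

Answer: 14 1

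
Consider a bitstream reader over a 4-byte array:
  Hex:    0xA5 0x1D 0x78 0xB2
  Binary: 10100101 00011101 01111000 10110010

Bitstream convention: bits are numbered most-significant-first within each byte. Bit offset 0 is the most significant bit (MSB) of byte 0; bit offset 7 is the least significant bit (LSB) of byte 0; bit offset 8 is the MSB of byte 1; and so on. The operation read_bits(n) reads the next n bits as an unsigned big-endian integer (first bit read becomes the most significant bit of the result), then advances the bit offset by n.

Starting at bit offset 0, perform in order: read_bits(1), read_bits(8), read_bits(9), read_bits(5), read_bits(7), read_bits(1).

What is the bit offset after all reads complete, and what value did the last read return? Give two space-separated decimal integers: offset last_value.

Read 1: bits[0:1] width=1 -> value=1 (bin 1); offset now 1 = byte 0 bit 1; 31 bits remain
Read 2: bits[1:9] width=8 -> value=74 (bin 01001010); offset now 9 = byte 1 bit 1; 23 bits remain
Read 3: bits[9:18] width=9 -> value=117 (bin 001110101); offset now 18 = byte 2 bit 2; 14 bits remain
Read 4: bits[18:23] width=5 -> value=28 (bin 11100); offset now 23 = byte 2 bit 7; 9 bits remain
Read 5: bits[23:30] width=7 -> value=44 (bin 0101100); offset now 30 = byte 3 bit 6; 2 bits remain
Read 6: bits[30:31] width=1 -> value=1 (bin 1); offset now 31 = byte 3 bit 7; 1 bits remain

Answer: 31 1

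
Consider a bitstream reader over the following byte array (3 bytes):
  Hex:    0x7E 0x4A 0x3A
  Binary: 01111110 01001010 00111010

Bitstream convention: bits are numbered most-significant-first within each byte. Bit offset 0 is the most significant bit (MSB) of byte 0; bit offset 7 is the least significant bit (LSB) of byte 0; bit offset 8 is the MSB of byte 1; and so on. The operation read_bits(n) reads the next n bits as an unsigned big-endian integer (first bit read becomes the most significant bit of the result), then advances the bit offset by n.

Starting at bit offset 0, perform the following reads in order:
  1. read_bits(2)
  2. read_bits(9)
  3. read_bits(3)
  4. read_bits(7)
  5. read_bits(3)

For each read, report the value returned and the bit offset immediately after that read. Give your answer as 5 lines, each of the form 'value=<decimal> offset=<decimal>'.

Answer: value=1 offset=2
value=498 offset=11
value=2 offset=14
value=71 offset=21
value=2 offset=24

Derivation:
Read 1: bits[0:2] width=2 -> value=1 (bin 01); offset now 2 = byte 0 bit 2; 22 bits remain
Read 2: bits[2:11] width=9 -> value=498 (bin 111110010); offset now 11 = byte 1 bit 3; 13 bits remain
Read 3: bits[11:14] width=3 -> value=2 (bin 010); offset now 14 = byte 1 bit 6; 10 bits remain
Read 4: bits[14:21] width=7 -> value=71 (bin 1000111); offset now 21 = byte 2 bit 5; 3 bits remain
Read 5: bits[21:24] width=3 -> value=2 (bin 010); offset now 24 = byte 3 bit 0; 0 bits remain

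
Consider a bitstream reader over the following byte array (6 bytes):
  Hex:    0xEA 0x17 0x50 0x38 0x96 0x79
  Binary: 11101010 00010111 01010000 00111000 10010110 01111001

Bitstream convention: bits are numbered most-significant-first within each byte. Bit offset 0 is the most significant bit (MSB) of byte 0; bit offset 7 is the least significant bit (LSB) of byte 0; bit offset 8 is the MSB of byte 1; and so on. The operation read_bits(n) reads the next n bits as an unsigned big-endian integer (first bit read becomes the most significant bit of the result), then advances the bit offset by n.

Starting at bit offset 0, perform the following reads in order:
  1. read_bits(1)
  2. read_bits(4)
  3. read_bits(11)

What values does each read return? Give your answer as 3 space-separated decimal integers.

Answer: 1 13 535

Derivation:
Read 1: bits[0:1] width=1 -> value=1 (bin 1); offset now 1 = byte 0 bit 1; 47 bits remain
Read 2: bits[1:5] width=4 -> value=13 (bin 1101); offset now 5 = byte 0 bit 5; 43 bits remain
Read 3: bits[5:16] width=11 -> value=535 (bin 01000010111); offset now 16 = byte 2 bit 0; 32 bits remain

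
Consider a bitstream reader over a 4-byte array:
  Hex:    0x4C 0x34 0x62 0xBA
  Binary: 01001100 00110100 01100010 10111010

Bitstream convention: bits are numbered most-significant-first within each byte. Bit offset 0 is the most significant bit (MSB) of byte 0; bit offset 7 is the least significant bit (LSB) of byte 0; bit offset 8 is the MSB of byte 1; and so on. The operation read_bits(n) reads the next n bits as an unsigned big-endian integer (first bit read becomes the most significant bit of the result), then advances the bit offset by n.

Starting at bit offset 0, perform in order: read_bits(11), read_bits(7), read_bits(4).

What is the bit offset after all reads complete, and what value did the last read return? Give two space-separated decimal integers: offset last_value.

Read 1: bits[0:11] width=11 -> value=609 (bin 01001100001); offset now 11 = byte 1 bit 3; 21 bits remain
Read 2: bits[11:18] width=7 -> value=81 (bin 1010001); offset now 18 = byte 2 bit 2; 14 bits remain
Read 3: bits[18:22] width=4 -> value=8 (bin 1000); offset now 22 = byte 2 bit 6; 10 bits remain

Answer: 22 8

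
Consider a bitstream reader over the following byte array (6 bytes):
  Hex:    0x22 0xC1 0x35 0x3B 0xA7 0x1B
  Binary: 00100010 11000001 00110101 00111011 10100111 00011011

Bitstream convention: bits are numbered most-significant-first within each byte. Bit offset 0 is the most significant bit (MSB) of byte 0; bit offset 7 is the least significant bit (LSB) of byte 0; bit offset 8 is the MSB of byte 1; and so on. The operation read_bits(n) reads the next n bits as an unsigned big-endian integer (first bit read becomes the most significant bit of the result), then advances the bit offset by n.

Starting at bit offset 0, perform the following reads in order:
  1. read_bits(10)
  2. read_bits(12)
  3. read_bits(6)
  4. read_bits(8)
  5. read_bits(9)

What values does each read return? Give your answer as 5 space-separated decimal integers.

Read 1: bits[0:10] width=10 -> value=139 (bin 0010001011); offset now 10 = byte 1 bit 2; 38 bits remain
Read 2: bits[10:22] width=12 -> value=77 (bin 000001001101); offset now 22 = byte 2 bit 6; 26 bits remain
Read 3: bits[22:28] width=6 -> value=19 (bin 010011); offset now 28 = byte 3 bit 4; 20 bits remain
Read 4: bits[28:36] width=8 -> value=186 (bin 10111010); offset now 36 = byte 4 bit 4; 12 bits remain
Read 5: bits[36:45] width=9 -> value=227 (bin 011100011); offset now 45 = byte 5 bit 5; 3 bits remain

Answer: 139 77 19 186 227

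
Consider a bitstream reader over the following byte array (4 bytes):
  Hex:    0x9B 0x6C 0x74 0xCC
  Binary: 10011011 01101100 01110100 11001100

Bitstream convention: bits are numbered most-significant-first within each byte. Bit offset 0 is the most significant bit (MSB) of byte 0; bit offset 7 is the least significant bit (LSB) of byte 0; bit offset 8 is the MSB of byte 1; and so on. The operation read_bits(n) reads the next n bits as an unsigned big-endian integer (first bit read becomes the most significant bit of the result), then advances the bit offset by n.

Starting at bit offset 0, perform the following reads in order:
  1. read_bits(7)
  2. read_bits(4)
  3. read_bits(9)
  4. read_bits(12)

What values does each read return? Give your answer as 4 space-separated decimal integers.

Answer: 77 11 199 1228

Derivation:
Read 1: bits[0:7] width=7 -> value=77 (bin 1001101); offset now 7 = byte 0 bit 7; 25 bits remain
Read 2: bits[7:11] width=4 -> value=11 (bin 1011); offset now 11 = byte 1 bit 3; 21 bits remain
Read 3: bits[11:20] width=9 -> value=199 (bin 011000111); offset now 20 = byte 2 bit 4; 12 bits remain
Read 4: bits[20:32] width=12 -> value=1228 (bin 010011001100); offset now 32 = byte 4 bit 0; 0 bits remain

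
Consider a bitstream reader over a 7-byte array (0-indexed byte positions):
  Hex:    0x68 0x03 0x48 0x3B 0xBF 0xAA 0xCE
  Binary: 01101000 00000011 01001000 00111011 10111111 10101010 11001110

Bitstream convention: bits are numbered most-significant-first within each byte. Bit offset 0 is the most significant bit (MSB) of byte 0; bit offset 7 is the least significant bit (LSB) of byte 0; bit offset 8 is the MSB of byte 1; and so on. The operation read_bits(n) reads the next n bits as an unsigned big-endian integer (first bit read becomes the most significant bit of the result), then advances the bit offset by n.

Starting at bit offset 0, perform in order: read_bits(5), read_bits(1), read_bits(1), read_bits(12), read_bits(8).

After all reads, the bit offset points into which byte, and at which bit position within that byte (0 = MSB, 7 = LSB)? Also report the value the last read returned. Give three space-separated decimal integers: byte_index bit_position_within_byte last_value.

Answer: 3 3 65

Derivation:
Read 1: bits[0:5] width=5 -> value=13 (bin 01101); offset now 5 = byte 0 bit 5; 51 bits remain
Read 2: bits[5:6] width=1 -> value=0 (bin 0); offset now 6 = byte 0 bit 6; 50 bits remain
Read 3: bits[6:7] width=1 -> value=0 (bin 0); offset now 7 = byte 0 bit 7; 49 bits remain
Read 4: bits[7:19] width=12 -> value=26 (bin 000000011010); offset now 19 = byte 2 bit 3; 37 bits remain
Read 5: bits[19:27] width=8 -> value=65 (bin 01000001); offset now 27 = byte 3 bit 3; 29 bits remain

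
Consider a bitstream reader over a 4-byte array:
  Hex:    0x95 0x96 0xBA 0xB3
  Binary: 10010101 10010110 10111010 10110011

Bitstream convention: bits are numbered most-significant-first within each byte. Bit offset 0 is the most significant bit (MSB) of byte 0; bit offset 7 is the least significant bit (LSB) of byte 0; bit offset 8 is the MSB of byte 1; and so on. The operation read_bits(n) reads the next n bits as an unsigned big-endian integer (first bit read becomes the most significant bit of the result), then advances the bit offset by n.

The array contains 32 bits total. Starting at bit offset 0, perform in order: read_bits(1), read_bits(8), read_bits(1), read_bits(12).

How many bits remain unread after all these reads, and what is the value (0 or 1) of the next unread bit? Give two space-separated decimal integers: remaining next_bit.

Read 1: bits[0:1] width=1 -> value=1 (bin 1); offset now 1 = byte 0 bit 1; 31 bits remain
Read 2: bits[1:9] width=8 -> value=43 (bin 00101011); offset now 9 = byte 1 bit 1; 23 bits remain
Read 3: bits[9:10] width=1 -> value=0 (bin 0); offset now 10 = byte 1 bit 2; 22 bits remain
Read 4: bits[10:22] width=12 -> value=1454 (bin 010110101110); offset now 22 = byte 2 bit 6; 10 bits remain

Answer: 10 1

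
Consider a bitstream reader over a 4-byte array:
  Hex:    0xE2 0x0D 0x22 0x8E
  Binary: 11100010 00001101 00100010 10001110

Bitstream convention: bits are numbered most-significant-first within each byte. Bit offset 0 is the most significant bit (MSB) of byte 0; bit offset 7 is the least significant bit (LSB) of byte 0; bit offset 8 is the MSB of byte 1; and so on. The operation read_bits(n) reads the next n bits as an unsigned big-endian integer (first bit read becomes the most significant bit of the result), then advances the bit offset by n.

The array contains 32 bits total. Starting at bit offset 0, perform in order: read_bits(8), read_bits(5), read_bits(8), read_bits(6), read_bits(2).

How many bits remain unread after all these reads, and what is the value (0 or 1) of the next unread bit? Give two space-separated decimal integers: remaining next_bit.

Answer: 3 1

Derivation:
Read 1: bits[0:8] width=8 -> value=226 (bin 11100010); offset now 8 = byte 1 bit 0; 24 bits remain
Read 2: bits[8:13] width=5 -> value=1 (bin 00001); offset now 13 = byte 1 bit 5; 19 bits remain
Read 3: bits[13:21] width=8 -> value=164 (bin 10100100); offset now 21 = byte 2 bit 5; 11 bits remain
Read 4: bits[21:27] width=6 -> value=20 (bin 010100); offset now 27 = byte 3 bit 3; 5 bits remain
Read 5: bits[27:29] width=2 -> value=1 (bin 01); offset now 29 = byte 3 bit 5; 3 bits remain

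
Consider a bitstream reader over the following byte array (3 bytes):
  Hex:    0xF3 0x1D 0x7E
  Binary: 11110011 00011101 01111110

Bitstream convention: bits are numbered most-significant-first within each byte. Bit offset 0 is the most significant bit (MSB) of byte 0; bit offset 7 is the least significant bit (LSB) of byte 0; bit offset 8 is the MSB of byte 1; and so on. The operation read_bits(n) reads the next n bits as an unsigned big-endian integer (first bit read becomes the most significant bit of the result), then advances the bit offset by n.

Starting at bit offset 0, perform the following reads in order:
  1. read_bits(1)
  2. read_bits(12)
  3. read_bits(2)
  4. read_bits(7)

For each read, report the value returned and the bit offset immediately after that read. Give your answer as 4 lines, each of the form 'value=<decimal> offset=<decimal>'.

Answer: value=1 offset=1
value=3683 offset=13
value=2 offset=15
value=95 offset=22

Derivation:
Read 1: bits[0:1] width=1 -> value=1 (bin 1); offset now 1 = byte 0 bit 1; 23 bits remain
Read 2: bits[1:13] width=12 -> value=3683 (bin 111001100011); offset now 13 = byte 1 bit 5; 11 bits remain
Read 3: bits[13:15] width=2 -> value=2 (bin 10); offset now 15 = byte 1 bit 7; 9 bits remain
Read 4: bits[15:22] width=7 -> value=95 (bin 1011111); offset now 22 = byte 2 bit 6; 2 bits remain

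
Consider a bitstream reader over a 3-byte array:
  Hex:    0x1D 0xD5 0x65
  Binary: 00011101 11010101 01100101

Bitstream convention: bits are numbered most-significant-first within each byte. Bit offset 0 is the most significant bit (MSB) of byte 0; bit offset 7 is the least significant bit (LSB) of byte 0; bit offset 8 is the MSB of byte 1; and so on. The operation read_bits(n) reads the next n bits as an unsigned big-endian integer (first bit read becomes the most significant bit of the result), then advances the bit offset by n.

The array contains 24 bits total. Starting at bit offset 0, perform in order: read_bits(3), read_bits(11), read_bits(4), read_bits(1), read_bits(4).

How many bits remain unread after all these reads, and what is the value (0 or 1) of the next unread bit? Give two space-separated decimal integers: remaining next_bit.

Read 1: bits[0:3] width=3 -> value=0 (bin 000); offset now 3 = byte 0 bit 3; 21 bits remain
Read 2: bits[3:14] width=11 -> value=1909 (bin 11101110101); offset now 14 = byte 1 bit 6; 10 bits remain
Read 3: bits[14:18] width=4 -> value=5 (bin 0101); offset now 18 = byte 2 bit 2; 6 bits remain
Read 4: bits[18:19] width=1 -> value=1 (bin 1); offset now 19 = byte 2 bit 3; 5 bits remain
Read 5: bits[19:23] width=4 -> value=2 (bin 0010); offset now 23 = byte 2 bit 7; 1 bits remain

Answer: 1 1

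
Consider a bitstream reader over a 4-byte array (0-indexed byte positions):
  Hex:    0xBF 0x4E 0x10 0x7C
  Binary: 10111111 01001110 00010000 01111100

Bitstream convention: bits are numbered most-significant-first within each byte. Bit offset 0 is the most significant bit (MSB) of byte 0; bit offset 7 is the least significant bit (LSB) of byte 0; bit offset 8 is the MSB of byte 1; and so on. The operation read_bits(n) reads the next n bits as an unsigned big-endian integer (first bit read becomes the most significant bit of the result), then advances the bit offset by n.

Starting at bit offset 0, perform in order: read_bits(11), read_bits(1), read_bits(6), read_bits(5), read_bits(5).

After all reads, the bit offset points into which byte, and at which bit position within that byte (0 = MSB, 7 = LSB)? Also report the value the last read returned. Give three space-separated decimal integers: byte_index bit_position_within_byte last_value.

Read 1: bits[0:11] width=11 -> value=1530 (bin 10111111010); offset now 11 = byte 1 bit 3; 21 bits remain
Read 2: bits[11:12] width=1 -> value=0 (bin 0); offset now 12 = byte 1 bit 4; 20 bits remain
Read 3: bits[12:18] width=6 -> value=56 (bin 111000); offset now 18 = byte 2 bit 2; 14 bits remain
Read 4: bits[18:23] width=5 -> value=8 (bin 01000); offset now 23 = byte 2 bit 7; 9 bits remain
Read 5: bits[23:28] width=5 -> value=7 (bin 00111); offset now 28 = byte 3 bit 4; 4 bits remain

Answer: 3 4 7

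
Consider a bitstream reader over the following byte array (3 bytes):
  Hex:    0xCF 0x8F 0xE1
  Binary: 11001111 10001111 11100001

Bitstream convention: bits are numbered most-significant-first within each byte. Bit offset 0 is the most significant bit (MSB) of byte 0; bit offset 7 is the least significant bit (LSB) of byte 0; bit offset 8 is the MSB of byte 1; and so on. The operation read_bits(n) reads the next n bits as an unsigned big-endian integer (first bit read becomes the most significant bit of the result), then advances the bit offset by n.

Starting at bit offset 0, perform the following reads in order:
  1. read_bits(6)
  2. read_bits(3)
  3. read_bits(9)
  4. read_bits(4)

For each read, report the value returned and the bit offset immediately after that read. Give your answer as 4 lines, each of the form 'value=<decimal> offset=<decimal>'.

Answer: value=51 offset=6
value=7 offset=9
value=63 offset=18
value=8 offset=22

Derivation:
Read 1: bits[0:6] width=6 -> value=51 (bin 110011); offset now 6 = byte 0 bit 6; 18 bits remain
Read 2: bits[6:9] width=3 -> value=7 (bin 111); offset now 9 = byte 1 bit 1; 15 bits remain
Read 3: bits[9:18] width=9 -> value=63 (bin 000111111); offset now 18 = byte 2 bit 2; 6 bits remain
Read 4: bits[18:22] width=4 -> value=8 (bin 1000); offset now 22 = byte 2 bit 6; 2 bits remain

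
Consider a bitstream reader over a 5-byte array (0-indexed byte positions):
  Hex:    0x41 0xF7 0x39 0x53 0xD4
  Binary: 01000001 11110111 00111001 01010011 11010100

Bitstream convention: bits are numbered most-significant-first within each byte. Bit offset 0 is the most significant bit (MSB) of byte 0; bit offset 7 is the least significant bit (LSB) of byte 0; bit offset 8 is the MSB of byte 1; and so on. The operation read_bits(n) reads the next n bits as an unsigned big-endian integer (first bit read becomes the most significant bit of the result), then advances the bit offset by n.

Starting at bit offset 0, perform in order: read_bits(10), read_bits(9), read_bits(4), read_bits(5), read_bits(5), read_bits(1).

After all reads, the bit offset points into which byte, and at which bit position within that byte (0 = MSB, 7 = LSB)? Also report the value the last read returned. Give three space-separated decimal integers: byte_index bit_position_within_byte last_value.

Read 1: bits[0:10] width=10 -> value=263 (bin 0100000111); offset now 10 = byte 1 bit 2; 30 bits remain
Read 2: bits[10:19] width=9 -> value=441 (bin 110111001); offset now 19 = byte 2 bit 3; 21 bits remain
Read 3: bits[19:23] width=4 -> value=12 (bin 1100); offset now 23 = byte 2 bit 7; 17 bits remain
Read 4: bits[23:28] width=5 -> value=21 (bin 10101); offset now 28 = byte 3 bit 4; 12 bits remain
Read 5: bits[28:33] width=5 -> value=7 (bin 00111); offset now 33 = byte 4 bit 1; 7 bits remain
Read 6: bits[33:34] width=1 -> value=1 (bin 1); offset now 34 = byte 4 bit 2; 6 bits remain

Answer: 4 2 1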